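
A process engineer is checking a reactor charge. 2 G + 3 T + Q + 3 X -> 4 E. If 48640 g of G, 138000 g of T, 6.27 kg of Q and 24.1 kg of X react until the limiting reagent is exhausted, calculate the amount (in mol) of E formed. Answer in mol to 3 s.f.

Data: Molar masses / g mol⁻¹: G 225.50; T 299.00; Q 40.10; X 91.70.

350 mol

n(G) = 48640 / 225.50 = 215.7 mol
n(T) = 138000 / 299.00 = 461.5 mol
n(Q) = 6.270×1000 / 40.10 = 156.4 mol
n(X) = 24.10×1000 / 91.70 = 262.8 mol
n/ν for G = 215.7/2 = 107.9
n/ν for T = 461.5/3 = 153.8
n/ν for Q = 156.4/1 = 156.4
n/ν for X = 262.8/3 = 87.60
Smallest n/ν is X → limiting reagent.
n(E) = (4/3) × 262.8 = 350.4 mol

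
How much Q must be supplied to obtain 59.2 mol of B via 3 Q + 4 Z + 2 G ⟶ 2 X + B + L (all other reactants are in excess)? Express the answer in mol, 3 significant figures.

n(B) = 59.20 mol
n(Q) = (3/1) × 59.20 = 177.6 mol

178 mol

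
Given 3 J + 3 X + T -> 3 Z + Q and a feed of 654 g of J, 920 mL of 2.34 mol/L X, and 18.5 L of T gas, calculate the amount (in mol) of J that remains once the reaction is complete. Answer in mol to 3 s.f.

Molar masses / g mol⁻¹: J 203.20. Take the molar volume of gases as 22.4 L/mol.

n(J) = 654.0 / 203.20 = 3.219 mol
n(X) = 2.34 × 920.0/1000 = 2.153 mol
n(T) = 18.50 / 22.4 = 0.8259 mol
n/ν for J = 3.219/3 = 1.073
n/ν for X = 2.153/3 = 0.7177
n/ν for T = 0.8259/1 = 0.8259
Smallest n/ν is X → limiting reagent.
J consumed = (3/3) × 2.153 = 2.153 mol
J remaining = 3.219 − 2.153 = 1.066 mol

1.07 mol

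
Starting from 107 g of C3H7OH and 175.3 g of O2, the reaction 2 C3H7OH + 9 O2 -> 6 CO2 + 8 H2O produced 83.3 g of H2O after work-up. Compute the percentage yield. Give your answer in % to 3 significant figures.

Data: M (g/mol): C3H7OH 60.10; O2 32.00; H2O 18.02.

n(C3H7OH) = 107.0 / 60.10 = 1.780 mol
n(O2) = 175.3 / 32.00 = 5.478 mol
n/ν → C3H7OH: 0.8900, O2: 0.6087; O2 is limiting.
theoretical n(H2O) = (8/9) × 5.478 = 4.869 mol → 87.74 g
% yield = 83.3 / 87.74 × 100 = 94.94 %

94.9 %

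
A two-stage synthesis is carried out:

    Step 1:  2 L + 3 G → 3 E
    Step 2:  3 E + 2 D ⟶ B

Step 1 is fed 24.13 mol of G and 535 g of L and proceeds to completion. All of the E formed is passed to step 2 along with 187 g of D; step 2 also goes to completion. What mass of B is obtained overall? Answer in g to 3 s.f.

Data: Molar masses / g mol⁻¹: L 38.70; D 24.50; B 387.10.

Step 1:
n(G) = 24.13 mol
n(L) = 535.0 / 38.70 = 13.82 mol
n/ν for G = 24.13/3 = 8.043
n/ν for L = 13.82/2 = 6.910
Smallest n/ν is L → limiting reagent.
n(E) produced = (3/2) × 13.82 = 20.73 mol
Step 2:
n(E) available = 20.73 mol
n(D) = 187.0 / 24.50 = 7.633 mol
n/ν for E = 20.73/3 = 6.910
n/ν for D = 7.633/2 = 3.817
Smallest n/ν is D → limiting reagent.
n(B) = (1/2) × 7.633 = 3.817 mol
mass = 3.817 × 387.10 = 1478 g

1480 g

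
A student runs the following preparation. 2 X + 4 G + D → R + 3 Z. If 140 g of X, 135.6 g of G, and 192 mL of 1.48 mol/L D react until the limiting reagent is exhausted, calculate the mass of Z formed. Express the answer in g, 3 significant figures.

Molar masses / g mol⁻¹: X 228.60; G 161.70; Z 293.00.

184 g

n(X) = 140.0 / 228.60 = 0.6124 mol
n(G) = 135.6 / 161.70 = 0.8386 mol
n(D) = 1.48 × 192.0/1000 = 0.2842 mol
n/ν for X = 0.6124/2 = 0.3062
n/ν for G = 0.8386/4 = 0.2097
n/ν for D = 0.2842/1 = 0.2842
Smallest n/ν is G → limiting reagent.
n(Z) = (3/4) × 0.8386 = 0.6290 mol
mass = 0.6290 × 293.00 = 184.3 g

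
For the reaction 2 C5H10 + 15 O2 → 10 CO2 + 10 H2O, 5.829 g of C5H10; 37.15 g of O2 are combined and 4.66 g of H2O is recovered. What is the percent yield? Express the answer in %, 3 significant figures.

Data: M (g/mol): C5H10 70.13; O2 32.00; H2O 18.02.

62.2 %

n(C5H10) = 5.829 / 70.13 = 0.08312 mol
n(O2) = 37.15 / 32.00 = 1.161 mol
n/ν for C5H10 = 0.08312/2 = 0.04156
n/ν for O2 = 1.161/15 = 0.07740
Smallest n/ν is C5H10 → limiting reagent.
theoretical n(H2O) = (10/2) × 0.08312 = 0.4156 mol → 7.489 g
% yield = 4.66 / 7.489 × 100 = 62.22 %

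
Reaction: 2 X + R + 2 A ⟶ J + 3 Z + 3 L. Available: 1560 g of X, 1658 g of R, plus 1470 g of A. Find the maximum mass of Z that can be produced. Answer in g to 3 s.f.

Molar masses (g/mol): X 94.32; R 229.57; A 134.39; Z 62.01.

n(X) = 1560 / 94.32 = 16.54 mol
n(R) = 1658 / 229.57 = 7.222 mol
n(A) = 1470 / 134.39 = 10.94 mol
n/ν for X = 16.54/2 = 8.270
n/ν for R = 7.222/1 = 7.222
n/ν for A = 10.94/2 = 5.470
Smallest n/ν is A → limiting reagent.
n(Z) = (3/2) × 10.94 = 16.41 mol
mass = 16.41 × 62.01 = 1018 g

1020 g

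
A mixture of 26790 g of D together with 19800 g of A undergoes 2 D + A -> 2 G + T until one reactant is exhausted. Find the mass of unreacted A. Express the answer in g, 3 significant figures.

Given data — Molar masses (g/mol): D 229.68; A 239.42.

n(D) = 26790 / 229.68 = 116.6 mol
n(A) = 19800 / 239.42 = 82.70 mol
n/ν → D: 58.30, A: 82.70; D is limiting.
A consumed = (1/2) × 116.6 = 58.30 mol
A remaining = 82.70 − 58.30 = 24.40 mol
mass = 24.40 × 239.42 = 5842 g

5840 g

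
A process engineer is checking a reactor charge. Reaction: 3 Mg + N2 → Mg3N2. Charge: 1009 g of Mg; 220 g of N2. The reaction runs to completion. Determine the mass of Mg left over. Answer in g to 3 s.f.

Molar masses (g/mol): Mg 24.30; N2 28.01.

436 g

n(Mg) = 1009 / 24.30 = 41.52 mol
n(N2) = 220.0 / 28.01 = 7.854 mol
n/ν → Mg: 13.84, N2: 7.854; N2 is limiting.
Mg consumed = (3/1) × 7.854 = 23.56 mol
Mg remaining = 41.52 − 23.56 = 17.96 mol
mass = 17.96 × 24.30 = 436.4 g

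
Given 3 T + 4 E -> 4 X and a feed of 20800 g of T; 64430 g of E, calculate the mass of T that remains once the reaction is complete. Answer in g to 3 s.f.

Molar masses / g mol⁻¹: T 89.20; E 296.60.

n(T) = 20800 / 89.20 = 233.2 mol
n(E) = 64430 / 296.60 = 217.2 mol
n/ν → T: 77.73, E: 54.30; E is limiting.
T consumed = (3/4) × 217.2 = 162.9 mol
T remaining = 233.2 − 162.9 = 70.30 mol
mass = 70.30 × 89.20 = 6271 g

6270 g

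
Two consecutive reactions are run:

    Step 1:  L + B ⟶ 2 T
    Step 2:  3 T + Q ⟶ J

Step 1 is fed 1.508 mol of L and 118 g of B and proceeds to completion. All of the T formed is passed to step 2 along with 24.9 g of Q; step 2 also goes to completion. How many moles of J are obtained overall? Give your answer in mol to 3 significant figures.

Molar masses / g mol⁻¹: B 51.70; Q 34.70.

Step 1:
n(L) = 1.508 mol
n(B) = 118.0 / 51.70 = 2.282 mol
n/ν for L = 1.508/1 = 1.508
n/ν for B = 2.282/1 = 2.282
Smallest n/ν is L → limiting reagent.
n(T) produced = (2/1) × 1.508 = 3.016 mol
Step 2:
n(T) available = 3.016 mol
n(Q) = 24.90 / 34.70 = 0.7176 mol
n/ν for T = 3.016/3 = 1.005
n/ν for Q = 0.7176/1 = 0.7176
Smallest n/ν is Q → limiting reagent.
n(J) = (1/1) × 0.7176 = 0.7176 mol

0.718 mol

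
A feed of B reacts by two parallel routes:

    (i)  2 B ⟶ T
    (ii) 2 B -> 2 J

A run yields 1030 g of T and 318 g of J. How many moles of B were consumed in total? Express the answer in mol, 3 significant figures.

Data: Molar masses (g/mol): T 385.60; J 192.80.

n(T) = 1030 / 385.60 = 2.671 mol
n(J) = 318 / 192.80 = 1.649 mol
n(B) via (i) = (2/1)×2.671 = 5.342 mol
n(B) via (ii) = (2/2)×1.649 = 1.649 mol
total n(B) = 5.342 + 1.649 = 6.991 mol

6.99 mol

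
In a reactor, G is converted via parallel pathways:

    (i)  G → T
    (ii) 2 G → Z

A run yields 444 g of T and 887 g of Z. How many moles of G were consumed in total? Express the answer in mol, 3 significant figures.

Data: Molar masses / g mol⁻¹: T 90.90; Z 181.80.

14.6 mol

n(T) = 444 / 90.90 = 4.884 mol
n(Z) = 887 / 181.80 = 4.879 mol
n(G) via (i) = (1/1)×4.884 = 4.884 mol
n(G) via (ii) = (2/1)×4.879 = 9.758 mol
total n(G) = 4.884 + 9.758 = 14.64 mol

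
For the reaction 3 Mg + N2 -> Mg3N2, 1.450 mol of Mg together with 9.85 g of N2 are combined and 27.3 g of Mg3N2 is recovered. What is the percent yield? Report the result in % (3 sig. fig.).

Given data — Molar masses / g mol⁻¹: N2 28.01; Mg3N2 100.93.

76.9 %

n(Mg) = 1.450 mol
n(N2) = 9.850 / 28.01 = 0.3517 mol
n/ν for Mg = 1.450/3 = 0.4833
n/ν for N2 = 0.3517/1 = 0.3517
Smallest n/ν is N2 → limiting reagent.
theoretical n(Mg3N2) = (1/1) × 0.3517 = 0.3517 mol → 35.50 g
% yield = 27.3 / 35.50 × 100 = 76.90 %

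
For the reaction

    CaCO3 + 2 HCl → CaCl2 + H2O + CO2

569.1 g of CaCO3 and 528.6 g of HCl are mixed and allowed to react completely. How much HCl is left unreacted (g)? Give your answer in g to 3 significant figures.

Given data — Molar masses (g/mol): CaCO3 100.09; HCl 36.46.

114 g

n(CaCO3) = 569.1 / 100.09 = 5.686 mol
n(HCl) = 528.6 / 36.46 = 14.50 mol
n/ν for CaCO3 = 5.686/1 = 5.686
n/ν for HCl = 14.50/2 = 7.250
Smallest n/ν is CaCO3 → limiting reagent.
HCl consumed = (2/1) × 5.686 = 11.37 mol
HCl remaining = 14.50 − 11.37 = 3.130 mol
mass = 3.130 × 36.46 = 114.1 g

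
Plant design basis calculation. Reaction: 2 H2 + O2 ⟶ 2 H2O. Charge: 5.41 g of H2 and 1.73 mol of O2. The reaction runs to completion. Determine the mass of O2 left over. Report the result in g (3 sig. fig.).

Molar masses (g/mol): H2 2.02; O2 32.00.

n(H2) = 5.410 / 2.02 = 2.678 mol
n(O2) = 1.730 mol
n/ν for H2 = 2.678/2 = 1.339
n/ν for O2 = 1.730/1 = 1.730
Smallest n/ν is H2 → limiting reagent.
O2 consumed = (1/2) × 2.678 = 1.339 mol
O2 remaining = 1.730 − 1.339 = 0.3910 mol
mass = 0.3910 × 32.00 = 12.51 g

12.5 g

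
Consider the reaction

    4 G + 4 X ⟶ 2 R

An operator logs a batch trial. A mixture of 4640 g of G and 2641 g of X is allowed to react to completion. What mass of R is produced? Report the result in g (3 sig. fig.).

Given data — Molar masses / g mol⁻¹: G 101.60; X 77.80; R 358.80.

6090 g

n(G) = 4640 / 101.60 = 45.67 mol
n(X) = 2641 / 77.80 = 33.95 mol
n/ν → G: 11.42, X: 8.488; X is limiting.
n(R) = (2/4) × 33.95 = 16.98 mol
mass = 16.98 × 358.80 = 6092 g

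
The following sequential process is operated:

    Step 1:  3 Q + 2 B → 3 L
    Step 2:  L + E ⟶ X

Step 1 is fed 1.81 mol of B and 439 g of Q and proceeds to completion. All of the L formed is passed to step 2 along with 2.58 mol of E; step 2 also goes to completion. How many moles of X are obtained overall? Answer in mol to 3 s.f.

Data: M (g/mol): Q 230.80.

1.90 mol

Step 1:
n(B) = 1.810 mol
n(Q) = 439.0 / 230.80 = 1.902 mol
n/ν for B = 1.810/2 = 0.9050
n/ν for Q = 1.902/3 = 0.6340
Smallest n/ν is Q → limiting reagent.
n(L) produced = (3/3) × 1.902 = 1.902 mol
Step 2:
n(L) available = 1.902 mol
n(E) = 2.580 mol
n/ν for L = 1.902/1 = 1.902
n/ν for E = 2.580/1 = 2.580
Smallest n/ν is L → limiting reagent.
n(X) = (1/1) × 1.902 = 1.902 mol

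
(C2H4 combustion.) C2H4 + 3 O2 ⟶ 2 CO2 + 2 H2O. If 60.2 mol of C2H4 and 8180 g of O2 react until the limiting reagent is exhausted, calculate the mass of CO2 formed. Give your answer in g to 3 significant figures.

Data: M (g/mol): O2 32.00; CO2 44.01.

n(C2H4) = 60.20 mol
n(O2) = 8180 / 32.00 = 255.6 mol
n/ν for C2H4 = 60.20/1 = 60.20
n/ν for O2 = 255.6/3 = 85.20
Smallest n/ν is C2H4 → limiting reagent.
n(CO2) = (2/1) × 60.20 = 120.4 mol
mass = 120.4 × 44.01 = 5299 g

5300 g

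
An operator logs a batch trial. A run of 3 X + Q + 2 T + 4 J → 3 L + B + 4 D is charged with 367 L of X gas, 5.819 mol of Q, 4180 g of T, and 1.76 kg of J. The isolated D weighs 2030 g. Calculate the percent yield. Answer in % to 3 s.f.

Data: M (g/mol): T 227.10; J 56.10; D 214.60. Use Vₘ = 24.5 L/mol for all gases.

n(X) = 367.0 / 24.5 = 14.98 mol
n(Q) = 5.819 mol
n(T) = 4180 / 227.10 = 18.41 mol
n(J) = 1.760×1000 / 56.10 = 31.37 mol
n/ν for X = 14.98/3 = 4.993
n/ν for Q = 5.819/1 = 5.819
n/ν for T = 18.41/2 = 9.205
n/ν for J = 31.37/4 = 7.843
Smallest n/ν is X → limiting reagent.
theoretical n(D) = (4/3) × 14.98 = 19.97 mol → 4286 g
% yield = 2030 / 4286 × 100 = 47.36 %

47.4 %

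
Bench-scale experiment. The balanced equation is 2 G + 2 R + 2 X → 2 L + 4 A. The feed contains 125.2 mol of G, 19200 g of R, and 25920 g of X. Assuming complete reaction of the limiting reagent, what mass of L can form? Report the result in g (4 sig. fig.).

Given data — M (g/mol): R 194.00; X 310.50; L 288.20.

24060 g

n(G) = 125.2 mol
n(R) = 19200 / 194.00 = 98.97 mol
n(X) = 25920 / 310.50 = 83.48 mol
n/ν → G: 62.60, R: 49.49, X: 41.74; X is limiting.
n(L) = (2/2) × 83.48 = 83.48 mol
mass = 83.48 × 288.20 = 24060 g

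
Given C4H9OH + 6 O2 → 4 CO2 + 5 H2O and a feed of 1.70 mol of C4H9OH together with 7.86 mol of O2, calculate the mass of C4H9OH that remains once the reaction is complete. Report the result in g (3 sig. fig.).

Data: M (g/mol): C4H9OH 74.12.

n(C4H9OH) = 1.700 mol
n(O2) = 7.860 mol
n/ν → C4H9OH: 1.700, O2: 1.310; O2 is limiting.
C4H9OH consumed = (1/6) × 7.860 = 1.310 mol
C4H9OH remaining = 1.700 − 1.310 = 0.3900 mol
mass = 0.3900 × 74.12 = 28.91 g

28.9 g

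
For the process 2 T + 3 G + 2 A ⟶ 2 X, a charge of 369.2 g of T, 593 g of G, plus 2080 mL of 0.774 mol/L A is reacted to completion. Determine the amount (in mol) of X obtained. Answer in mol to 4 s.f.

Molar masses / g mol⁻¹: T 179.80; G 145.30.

n(T) = 369.2 / 179.80 = 2.053 mol
n(G) = 593.0 / 145.30 = 4.081 mol
n(A) = 0.774 × 2080/1000 = 1.610 mol
n/ν for T = 2.053/2 = 1.027
n/ν for G = 4.081/3 = 1.360
n/ν for A = 1.610/2 = 0.8050
Smallest n/ν is A → limiting reagent.
n(X) = (2/2) × 1.610 = 1.610 mol

1.610 mol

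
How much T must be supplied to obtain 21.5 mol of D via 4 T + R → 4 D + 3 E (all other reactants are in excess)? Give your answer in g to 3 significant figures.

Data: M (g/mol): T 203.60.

4380 g

n(D) = 21.50 mol
n(T) = (4/4) × 21.50 = 21.50 mol
mass = 21.50 × 203.60 = 4377 g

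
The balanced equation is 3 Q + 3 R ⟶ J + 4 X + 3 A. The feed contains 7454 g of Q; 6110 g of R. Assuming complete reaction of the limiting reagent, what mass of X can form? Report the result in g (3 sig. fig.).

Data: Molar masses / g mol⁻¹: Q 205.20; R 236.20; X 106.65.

3680 g

n(Q) = 7454 / 205.20 = 36.33 mol
n(R) = 6110 / 236.20 = 25.87 mol
n/ν for Q = 36.33/3 = 12.11
n/ν for R = 25.87/3 = 8.623
Smallest n/ν is R → limiting reagent.
n(X) = (4/3) × 25.87 = 34.49 mol
mass = 34.49 × 106.65 = 3678 g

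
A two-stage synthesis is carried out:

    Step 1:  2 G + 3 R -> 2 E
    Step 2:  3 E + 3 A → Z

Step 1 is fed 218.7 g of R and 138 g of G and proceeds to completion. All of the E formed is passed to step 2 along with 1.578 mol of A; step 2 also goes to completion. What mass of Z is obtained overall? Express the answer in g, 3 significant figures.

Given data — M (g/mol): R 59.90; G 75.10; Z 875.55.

Step 1:
n(R) = 218.7 / 59.90 = 3.651 mol
n(G) = 138.0 / 75.10 = 1.838 mol
n/ν for R = 3.651/3 = 1.217
n/ν for G = 1.838/2 = 0.9190
Smallest n/ν is G → limiting reagent.
n(E) produced = (2/2) × 1.838 = 1.838 mol
Step 2:
n(E) available = 1.838 mol
n(A) = 1.578 mol
n/ν for E = 1.838/3 = 0.6127
n/ν for A = 1.578/3 = 0.5260
Smallest n/ν is A → limiting reagent.
n(Z) = (1/3) × 1.578 = 0.5260 mol
mass = 0.5260 × 875.55 = 460.5 g

461 g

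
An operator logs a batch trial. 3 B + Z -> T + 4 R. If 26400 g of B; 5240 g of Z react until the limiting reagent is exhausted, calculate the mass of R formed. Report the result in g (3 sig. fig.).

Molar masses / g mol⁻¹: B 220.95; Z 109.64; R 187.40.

n(B) = 26400 / 220.95 = 119.5 mol
n(Z) = 5240 / 109.64 = 47.79 mol
n/ν for B = 119.5/3 = 39.83
n/ν for Z = 47.79/1 = 47.79
Smallest n/ν is B → limiting reagent.
n(R) = (4/3) × 119.5 = 159.3 mol
mass = 159.3 × 187.40 = 29850 g

29900 g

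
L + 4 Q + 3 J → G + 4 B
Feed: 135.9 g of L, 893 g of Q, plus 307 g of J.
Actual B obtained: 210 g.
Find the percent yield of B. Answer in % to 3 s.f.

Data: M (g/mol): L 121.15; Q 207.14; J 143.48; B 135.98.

n(L) = 135.9 / 121.15 = 1.122 mol
n(Q) = 893.0 / 207.14 = 4.311 mol
n(J) = 307.0 / 143.48 = 2.140 mol
n/ν for L = 1.122/1 = 1.122
n/ν for Q = 4.311/4 = 1.078
n/ν for J = 2.140/3 = 0.7133
Smallest n/ν is J → limiting reagent.
theoretical n(B) = (4/3) × 2.140 = 2.853 mol → 388.0 g
% yield = 210 / 388.0 × 100 = 54.12 %

54.1 %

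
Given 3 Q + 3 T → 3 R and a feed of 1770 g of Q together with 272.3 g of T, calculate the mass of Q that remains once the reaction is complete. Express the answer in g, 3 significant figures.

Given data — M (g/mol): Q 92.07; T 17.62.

n(Q) = 1770 / 92.07 = 19.22 mol
n(T) = 272.3 / 17.62 = 15.45 mol
n/ν for Q = 19.22/3 = 6.407
n/ν for T = 15.45/3 = 5.150
Smallest n/ν is T → limiting reagent.
Q consumed = (3/3) × 15.45 = 15.45 mol
Q remaining = 19.22 − 15.45 = 3.770 mol
mass = 3.770 × 92.07 = 347.1 g

347 g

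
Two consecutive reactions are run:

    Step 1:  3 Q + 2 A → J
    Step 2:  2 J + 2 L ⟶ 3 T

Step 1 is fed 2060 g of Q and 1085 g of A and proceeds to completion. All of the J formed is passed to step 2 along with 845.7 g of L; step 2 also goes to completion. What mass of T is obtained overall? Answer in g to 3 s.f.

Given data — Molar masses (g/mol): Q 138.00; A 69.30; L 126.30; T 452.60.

3380 g

Step 1:
n(Q) = 2060 / 138.00 = 14.93 mol
n(A) = 1085 / 69.30 = 15.66 mol
n/ν → Q: 4.977, A: 7.830; Q is limiting.
n(J) produced = (1/3) × 14.93 = 4.977 mol
Step 2:
n(J) available = 4.977 mol
n(L) = 845.7 / 126.30 = 6.696 mol
n/ν → J: 2.489, L: 3.348; J is limiting.
n(T) = (3/2) × 4.977 = 7.466 mol
mass = 7.466 × 452.60 = 3379 g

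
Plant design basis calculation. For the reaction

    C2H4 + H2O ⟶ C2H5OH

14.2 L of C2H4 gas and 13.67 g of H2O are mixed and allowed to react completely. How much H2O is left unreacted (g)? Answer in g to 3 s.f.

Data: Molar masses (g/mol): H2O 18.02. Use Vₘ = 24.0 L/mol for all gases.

n(C2H4) = 14.20 / 24.0 = 0.5917 mol
n(H2O) = 13.67 / 18.02 = 0.7586 mol
n/ν for C2H4 = 0.5917/1 = 0.5917
n/ν for H2O = 0.7586/1 = 0.7586
Smallest n/ν is C2H4 → limiting reagent.
H2O consumed = (1/1) × 0.5917 = 0.5917 mol
H2O remaining = 0.7586 − 0.5917 = 0.1669 mol
mass = 0.1669 × 18.02 = 3.008 g

3.01 g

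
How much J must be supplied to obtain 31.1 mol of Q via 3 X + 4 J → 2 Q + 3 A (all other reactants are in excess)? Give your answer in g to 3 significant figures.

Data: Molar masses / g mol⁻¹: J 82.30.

n(Q) = 31.10 mol
n(J) = (4/2) × 31.10 = 62.20 mol
mass = 62.20 × 82.30 = 5119 g

5120 g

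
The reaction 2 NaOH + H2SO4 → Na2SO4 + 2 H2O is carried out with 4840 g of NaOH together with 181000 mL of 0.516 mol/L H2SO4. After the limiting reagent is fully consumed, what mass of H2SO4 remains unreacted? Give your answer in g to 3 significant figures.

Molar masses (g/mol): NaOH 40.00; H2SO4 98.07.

3230 g

n(NaOH) = 4840 / 40.00 = 121.0 mol
n(H2SO4) = 0.516 × 181000/1000 = 93.40 mol
n/ν for NaOH = 121.0/2 = 60.50
n/ν for H2SO4 = 93.40/1 = 93.40
Smallest n/ν is NaOH → limiting reagent.
H2SO4 consumed = (1/2) × 121.0 = 60.50 mol
H2SO4 remaining = 93.40 − 60.50 = 32.90 mol
mass = 32.90 × 98.07 = 3227 g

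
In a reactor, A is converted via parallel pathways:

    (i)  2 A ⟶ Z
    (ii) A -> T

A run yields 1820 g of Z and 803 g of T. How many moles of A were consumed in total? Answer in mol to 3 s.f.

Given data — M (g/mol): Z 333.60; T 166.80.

15.7 mol

n(Z) = 1820 / 333.60 = 5.456 mol
n(T) = 803 / 166.80 = 4.814 mol
n(A) via (i) = (2/1)×5.456 = 10.91 mol
n(A) via (ii) = (1/1)×4.814 = 4.814 mol
total n(A) = 10.91 + 4.814 = 15.72 mol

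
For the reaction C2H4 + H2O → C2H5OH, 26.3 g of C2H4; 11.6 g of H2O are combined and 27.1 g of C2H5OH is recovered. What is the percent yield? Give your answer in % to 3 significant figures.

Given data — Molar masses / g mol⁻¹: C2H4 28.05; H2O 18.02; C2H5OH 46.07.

91.4 %

n(C2H4) = 26.30 / 28.05 = 0.9376 mol
n(H2O) = 11.60 / 18.02 = 0.6437 mol
n/ν for C2H4 = 0.9376/1 = 0.9376
n/ν for H2O = 0.6437/1 = 0.6437
Smallest n/ν is H2O → limiting reagent.
theoretical n(C2H5OH) = (1/1) × 0.6437 = 0.6437 mol → 29.66 g
% yield = 27.1 / 29.66 × 100 = 91.37 %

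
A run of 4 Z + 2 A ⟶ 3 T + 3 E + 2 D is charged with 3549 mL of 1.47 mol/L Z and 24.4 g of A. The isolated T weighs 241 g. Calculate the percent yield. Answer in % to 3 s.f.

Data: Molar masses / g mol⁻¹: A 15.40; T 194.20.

n(Z) = 1.47 × 3549/1000 = 5.217 mol
n(A) = 24.40 / 15.40 = 1.584 mol
n/ν for Z = 5.217/4 = 1.304
n/ν for A = 1.584/2 = 0.7920
Smallest n/ν is A → limiting reagent.
theoretical n(T) = (3/2) × 1.584 = 2.376 mol → 461.4 g
% yield = 241 / 461.4 × 100 = 52.23 %

52.2 %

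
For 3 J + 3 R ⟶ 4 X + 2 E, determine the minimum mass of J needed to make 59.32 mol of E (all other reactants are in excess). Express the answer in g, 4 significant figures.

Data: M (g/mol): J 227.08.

n(E) = 59.32 mol
n(J) = (3/2) × 59.32 = 88.98 mol
mass = 88.98 × 227.08 = 20210 g

20210 g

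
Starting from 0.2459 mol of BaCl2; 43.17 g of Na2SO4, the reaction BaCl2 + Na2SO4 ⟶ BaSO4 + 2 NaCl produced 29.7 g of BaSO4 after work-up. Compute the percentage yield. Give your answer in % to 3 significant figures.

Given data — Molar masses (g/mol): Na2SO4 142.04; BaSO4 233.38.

n(BaCl2) = 0.2459 mol
n(Na2SO4) = 43.17 / 142.04 = 0.3039 mol
n/ν → BaCl2: 0.2459, Na2SO4: 0.3039; BaCl2 is limiting.
theoretical n(BaSO4) = (1/1) × 0.2459 = 0.2459 mol → 57.39 g
% yield = 29.7 / 57.39 × 100 = 51.75 %

51.8 %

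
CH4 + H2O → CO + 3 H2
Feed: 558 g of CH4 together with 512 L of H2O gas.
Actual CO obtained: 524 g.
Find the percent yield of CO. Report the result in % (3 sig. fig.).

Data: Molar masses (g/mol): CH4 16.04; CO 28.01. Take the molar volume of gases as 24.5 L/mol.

n(CH4) = 558.0 / 16.04 = 34.79 mol
n(H2O) = 512.0 / 24.5 = 20.90 mol
n/ν → CH4: 34.79, H2O: 20.90; H2O is limiting.
theoretical n(CO) = (1/1) × 20.90 = 20.90 mol → 585.4 g
% yield = 524 / 585.4 × 100 = 89.51 %

89.5 %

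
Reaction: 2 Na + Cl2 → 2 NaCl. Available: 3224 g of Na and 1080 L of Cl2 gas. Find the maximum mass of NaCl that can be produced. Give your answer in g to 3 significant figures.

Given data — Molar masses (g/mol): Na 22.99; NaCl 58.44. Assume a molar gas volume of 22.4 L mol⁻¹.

n(Na) = 3224 / 22.99 = 140.2 mol
n(Cl2) = 1080 / 22.4 = 48.21 mol
n/ν → Na: 70.10, Cl2: 48.21; Cl2 is limiting.
n(NaCl) = (2/1) × 48.21 = 96.42 mol
mass = 96.42 × 58.44 = 5635 g

5640 g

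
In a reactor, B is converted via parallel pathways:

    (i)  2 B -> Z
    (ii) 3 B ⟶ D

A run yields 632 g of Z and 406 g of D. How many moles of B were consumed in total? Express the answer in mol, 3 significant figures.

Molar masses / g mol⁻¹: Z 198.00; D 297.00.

n(Z) = 632 / 198.00 = 3.192 mol
n(D) = 406 / 297.00 = 1.367 mol
n(B) via (i) = (2/1)×3.192 = 6.384 mol
n(B) via (ii) = (3/1)×1.367 = 4.101 mol
total n(B) = 6.384 + 4.101 = 10.49 mol

10.5 mol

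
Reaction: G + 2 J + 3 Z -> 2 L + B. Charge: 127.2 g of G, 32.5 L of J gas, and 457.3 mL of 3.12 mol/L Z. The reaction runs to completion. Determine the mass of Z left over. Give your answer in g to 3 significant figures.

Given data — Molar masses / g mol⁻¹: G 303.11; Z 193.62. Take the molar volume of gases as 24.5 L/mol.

32.5 g

n(G) = 127.2 / 303.11 = 0.4196 mol
n(J) = 32.50 / 24.5 = 1.327 mol
n(Z) = 3.12 × 457.3/1000 = 1.427 mol
n/ν → G: 0.4196, J: 0.6635, Z: 0.4757; G is limiting.
Z consumed = (3/1) × 0.4196 = 1.259 mol
Z remaining = 1.427 − 1.259 = 0.1680 mol
mass = 0.1680 × 193.62 = 32.53 g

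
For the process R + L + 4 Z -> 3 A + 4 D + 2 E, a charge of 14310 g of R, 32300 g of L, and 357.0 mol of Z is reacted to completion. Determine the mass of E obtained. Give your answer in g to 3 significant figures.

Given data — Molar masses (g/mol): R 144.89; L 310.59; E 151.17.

27000 g

n(R) = 14310 / 144.89 = 98.76 mol
n(L) = 32300 / 310.59 = 104.0 mol
n(Z) = 357.0 mol
n/ν for R = 98.76/1 = 98.76
n/ν for L = 104.0/1 = 104.0
n/ν for Z = 357.0/4 = 89.25
Smallest n/ν is Z → limiting reagent.
n(E) = (2/4) × 357.0 = 178.5 mol
mass = 178.5 × 151.17 = 26980 g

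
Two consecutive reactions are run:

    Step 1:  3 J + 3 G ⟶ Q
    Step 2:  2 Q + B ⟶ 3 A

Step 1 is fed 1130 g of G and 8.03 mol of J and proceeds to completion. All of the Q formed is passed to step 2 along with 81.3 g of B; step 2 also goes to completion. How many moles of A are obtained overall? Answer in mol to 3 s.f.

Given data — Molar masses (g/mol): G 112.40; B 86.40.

Step 1:
n(G) = 1130 / 112.40 = 10.05 mol
n(J) = 8.030 mol
n/ν for G = 10.05/3 = 3.350
n/ν for J = 8.030/3 = 2.677
Smallest n/ν is J → limiting reagent.
n(Q) produced = (1/3) × 8.030 = 2.677 mol
Step 2:
n(Q) available = 2.677 mol
n(B) = 81.30 / 86.40 = 0.9410 mol
n/ν for Q = 2.677/2 = 1.339
n/ν for B = 0.9410/1 = 0.9410
Smallest n/ν is B → limiting reagent.
n(A) = (3/1) × 0.9410 = 2.823 mol

2.82 mol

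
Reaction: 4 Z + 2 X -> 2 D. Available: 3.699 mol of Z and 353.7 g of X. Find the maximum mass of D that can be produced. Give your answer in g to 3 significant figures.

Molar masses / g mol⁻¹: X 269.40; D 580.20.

762 g

n(Z) = 3.699 mol
n(X) = 353.7 / 269.40 = 1.313 mol
n/ν → Z: 0.9248, X: 0.6565; X is limiting.
n(D) = (2/2) × 1.313 = 1.313 mol
mass = 1.313 × 580.20 = 761.8 g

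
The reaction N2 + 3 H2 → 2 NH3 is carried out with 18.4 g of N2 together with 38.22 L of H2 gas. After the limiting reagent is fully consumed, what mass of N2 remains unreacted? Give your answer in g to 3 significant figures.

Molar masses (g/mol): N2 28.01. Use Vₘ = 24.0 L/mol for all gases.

n(N2) = 18.40 / 28.01 = 0.6569 mol
n(H2) = 38.22 / 24.0 = 1.593 mol
n/ν for N2 = 0.6569/1 = 0.6569
n/ν for H2 = 1.593/3 = 0.5310
Smallest n/ν is H2 → limiting reagent.
N2 consumed = (1/3) × 1.593 = 0.5310 mol
N2 remaining = 0.6569 − 0.5310 = 0.1259 mol
mass = 0.1259 × 28.01 = 3.526 g

3.53 g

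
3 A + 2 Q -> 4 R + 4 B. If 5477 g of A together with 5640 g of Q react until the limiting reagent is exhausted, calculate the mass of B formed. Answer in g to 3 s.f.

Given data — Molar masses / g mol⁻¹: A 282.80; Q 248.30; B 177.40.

4580 g

n(A) = 5477 / 282.80 = 19.37 mol
n(Q) = 5640 / 248.30 = 22.71 mol
n/ν for A = 19.37/3 = 6.457
n/ν for Q = 22.71/2 = 11.36
Smallest n/ν is A → limiting reagent.
n(B) = (4/3) × 19.37 = 25.83 mol
mass = 25.83 × 177.40 = 4582 g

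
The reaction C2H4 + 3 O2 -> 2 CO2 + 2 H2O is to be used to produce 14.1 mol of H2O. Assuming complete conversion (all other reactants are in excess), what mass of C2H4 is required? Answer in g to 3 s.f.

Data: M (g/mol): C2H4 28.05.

198 g

n(H2O) = 14.10 mol
n(C2H4) = (1/2) × 14.10 = 7.050 mol
mass = 7.050 × 28.05 = 197.8 g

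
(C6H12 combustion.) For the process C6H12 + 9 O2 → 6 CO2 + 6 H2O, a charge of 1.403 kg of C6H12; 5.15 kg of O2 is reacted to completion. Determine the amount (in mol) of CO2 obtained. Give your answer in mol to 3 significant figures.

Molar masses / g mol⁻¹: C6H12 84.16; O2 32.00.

n(C6H12) = 1.403×1000 / 84.16 = 16.67 mol
n(O2) = 5.150×1000 / 32.00 = 160.9 mol
n/ν for C6H12 = 16.67/1 = 16.67
n/ν for O2 = 160.9/9 = 17.88
Smallest n/ν is C6H12 → limiting reagent.
n(CO2) = (6/1) × 16.67 = 100.0 mol

100 mol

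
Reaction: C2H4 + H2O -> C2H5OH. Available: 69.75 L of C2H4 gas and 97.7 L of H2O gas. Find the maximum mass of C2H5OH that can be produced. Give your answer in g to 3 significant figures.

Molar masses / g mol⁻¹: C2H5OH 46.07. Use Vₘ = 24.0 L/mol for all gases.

134 g

n(C2H4) = 69.75 / 24.0 = 2.906 mol
n(H2O) = 97.70 / 24.0 = 4.071 mol
n/ν for C2H4 = 2.906/1 = 2.906
n/ν for H2O = 4.071/1 = 4.071
Smallest n/ν is C2H4 → limiting reagent.
n(C2H5OH) = (1/1) × 2.906 = 2.906 mol
mass = 2.906 × 46.07 = 133.9 g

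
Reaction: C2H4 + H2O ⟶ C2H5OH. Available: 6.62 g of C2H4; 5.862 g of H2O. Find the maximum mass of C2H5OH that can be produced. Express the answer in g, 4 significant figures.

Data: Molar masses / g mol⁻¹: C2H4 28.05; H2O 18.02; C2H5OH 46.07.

10.87 g

n(C2H4) = 6.620 / 28.05 = 0.2360 mol
n(H2O) = 5.862 / 18.02 = 0.3253 mol
n/ν for C2H4 = 0.2360/1 = 0.2360
n/ν for H2O = 0.3253/1 = 0.3253
Smallest n/ν is C2H4 → limiting reagent.
n(C2H5OH) = (1/1) × 0.2360 = 0.2360 mol
mass = 0.2360 × 46.07 = 10.87 g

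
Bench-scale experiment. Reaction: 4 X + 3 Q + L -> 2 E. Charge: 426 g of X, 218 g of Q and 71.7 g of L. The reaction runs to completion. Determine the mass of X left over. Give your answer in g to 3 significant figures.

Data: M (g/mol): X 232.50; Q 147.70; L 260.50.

n(X) = 426.0 / 232.50 = 1.832 mol
n(Q) = 218.0 / 147.70 = 1.476 mol
n(L) = 71.70 / 260.50 = 0.2752 mol
n/ν → X: 0.4580, Q: 0.4920, L: 0.2752; L is limiting.
X consumed = (4/1) × 0.2752 = 1.101 mol
X remaining = 1.832 − 1.101 = 0.7310 mol
mass = 0.7310 × 232.50 = 170.0 g

170 g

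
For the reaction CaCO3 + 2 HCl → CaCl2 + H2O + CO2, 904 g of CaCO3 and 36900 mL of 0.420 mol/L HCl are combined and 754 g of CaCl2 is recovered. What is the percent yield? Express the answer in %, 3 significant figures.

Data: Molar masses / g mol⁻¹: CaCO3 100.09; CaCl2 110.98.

87.7 %

n(CaCO3) = 904.0 / 100.09 = 9.032 mol
n(HCl) = 0.420 × 36900/1000 = 15.50 mol
n/ν → CaCO3: 9.032, HCl: 7.750; HCl is limiting.
theoretical n(CaCl2) = (1/2) × 15.50 = 7.750 mol → 860.1 g
% yield = 754 / 860.1 × 100 = 87.66 %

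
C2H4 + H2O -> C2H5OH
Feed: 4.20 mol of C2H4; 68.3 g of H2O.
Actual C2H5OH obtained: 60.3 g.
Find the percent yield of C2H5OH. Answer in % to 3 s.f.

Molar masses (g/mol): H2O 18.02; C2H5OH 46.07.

n(C2H4) = 4.200 mol
n(H2O) = 68.30 / 18.02 = 3.790 mol
n/ν for C2H4 = 4.200/1 = 4.200
n/ν for H2O = 3.790/1 = 3.790
Smallest n/ν is H2O → limiting reagent.
theoretical n(C2H5OH) = (1/1) × 3.790 = 3.790 mol → 174.6 g
% yield = 60.3 / 174.6 × 100 = 34.54 %

34.5 %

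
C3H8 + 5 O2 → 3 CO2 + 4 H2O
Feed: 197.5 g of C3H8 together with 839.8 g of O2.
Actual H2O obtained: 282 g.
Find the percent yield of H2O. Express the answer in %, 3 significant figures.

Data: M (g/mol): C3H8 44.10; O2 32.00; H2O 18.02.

n(C3H8) = 197.5 / 44.10 = 4.478 mol
n(O2) = 839.8 / 32.00 = 26.24 mol
n/ν → C3H8: 4.478, O2: 5.248; C3H8 is limiting.
theoretical n(H2O) = (4/1) × 4.478 = 17.91 mol → 322.7 g
% yield = 282 / 322.7 × 100 = 87.39 %

87.4 %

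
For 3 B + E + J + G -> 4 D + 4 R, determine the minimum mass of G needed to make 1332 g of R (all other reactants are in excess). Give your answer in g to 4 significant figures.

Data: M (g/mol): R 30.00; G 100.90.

1120 g

n(R) = 1332 / 30.00 = 44.40 mol
n(G) = (1/4) × 44.40 = 11.10 mol
mass = 11.10 × 100.90 = 1120 g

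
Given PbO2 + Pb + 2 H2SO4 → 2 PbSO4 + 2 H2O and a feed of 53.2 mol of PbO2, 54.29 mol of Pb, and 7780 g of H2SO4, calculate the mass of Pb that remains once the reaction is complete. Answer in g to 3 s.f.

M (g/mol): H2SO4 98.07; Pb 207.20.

3030 g

n(PbO2) = 53.20 mol
n(Pb) = 54.29 mol
n(H2SO4) = 7780 / 98.07 = 79.33 mol
n/ν → PbO2: 53.20, Pb: 54.29, H2SO4: 39.67; H2SO4 is limiting.
Pb consumed = (1/2) × 79.33 = 39.67 mol
Pb remaining = 54.29 − 39.67 = 14.62 mol
mass = 14.62 × 207.20 = 3029 g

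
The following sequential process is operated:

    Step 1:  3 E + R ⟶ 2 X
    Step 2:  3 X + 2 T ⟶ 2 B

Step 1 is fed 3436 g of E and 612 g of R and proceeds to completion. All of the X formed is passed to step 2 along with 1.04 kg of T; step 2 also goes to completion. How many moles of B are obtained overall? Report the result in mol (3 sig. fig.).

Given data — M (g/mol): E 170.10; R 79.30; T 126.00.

Step 1:
n(E) = 3436 / 170.10 = 20.20 mol
n(R) = 612.0 / 79.30 = 7.718 mol
n/ν → E: 6.733, R: 7.718; E is limiting.
n(X) produced = (2/3) × 20.20 = 13.47 mol
Step 2:
n(X) available = 13.47 mol
n(T) = 1.040×1000 / 126.00 = 8.254 mol
n/ν → X: 4.490, T: 4.127; T is limiting.
n(B) = (2/2) × 8.254 = 8.254 mol

8.25 mol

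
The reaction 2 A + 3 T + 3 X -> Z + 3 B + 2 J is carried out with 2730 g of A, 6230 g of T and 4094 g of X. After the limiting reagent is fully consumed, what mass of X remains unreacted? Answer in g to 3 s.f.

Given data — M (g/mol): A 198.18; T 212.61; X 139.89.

1200 g

n(A) = 2730 / 198.18 = 13.78 mol
n(T) = 6230 / 212.61 = 29.30 mol
n(X) = 4094 / 139.89 = 29.27 mol
n/ν → A: 6.890, T: 9.767, X: 9.757; A is limiting.
X consumed = (3/2) × 13.78 = 20.67 mol
X remaining = 29.27 − 20.67 = 8.600 mol
mass = 8.600 × 139.89 = 1203 g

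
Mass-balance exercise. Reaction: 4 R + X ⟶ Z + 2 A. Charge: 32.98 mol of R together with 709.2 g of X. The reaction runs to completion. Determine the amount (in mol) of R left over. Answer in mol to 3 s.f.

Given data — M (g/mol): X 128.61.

10.9 mol

n(R) = 32.98 mol
n(X) = 709.2 / 128.61 = 5.514 mol
n/ν → R: 8.245, X: 5.514; X is limiting.
R consumed = (4/1) × 5.514 = 22.06 mol
R remaining = 32.98 − 22.06 = 10.92 mol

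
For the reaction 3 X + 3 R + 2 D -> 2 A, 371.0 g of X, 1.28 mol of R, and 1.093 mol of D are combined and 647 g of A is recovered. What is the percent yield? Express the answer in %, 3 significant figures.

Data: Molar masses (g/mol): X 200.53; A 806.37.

94.0 %

n(X) = 371.0 / 200.53 = 1.850 mol
n(R) = 1.280 mol
n(D) = 1.093 mol
n/ν for X = 1.850/3 = 0.6167
n/ν for R = 1.280/3 = 0.4267
n/ν for D = 1.093/2 = 0.5465
Smallest n/ν is R → limiting reagent.
theoretical n(A) = (2/3) × 1.280 = 0.8533 mol → 688.1 g
% yield = 647 / 688.1 × 100 = 94.03 %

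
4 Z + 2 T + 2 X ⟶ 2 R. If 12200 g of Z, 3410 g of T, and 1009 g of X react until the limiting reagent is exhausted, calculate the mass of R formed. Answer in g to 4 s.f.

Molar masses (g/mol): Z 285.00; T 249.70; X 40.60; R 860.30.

n(Z) = 12200 / 285.00 = 42.81 mol
n(T) = 3410 / 249.70 = 13.66 mol
n(X) = 1009 / 40.60 = 24.85 mol
n/ν → Z: 10.70, T: 6.830, X: 12.43; T is limiting.
n(R) = (2/2) × 13.66 = 13.66 mol
mass = 13.66 × 860.30 = 11750 g

11750 g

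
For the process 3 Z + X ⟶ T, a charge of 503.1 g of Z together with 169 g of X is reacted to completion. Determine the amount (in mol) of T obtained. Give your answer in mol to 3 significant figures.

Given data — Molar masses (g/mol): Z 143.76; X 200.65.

n(Z) = 503.1 / 143.76 = 3.500 mol
n(X) = 169.0 / 200.65 = 0.8423 mol
n/ν for Z = 3.500/3 = 1.167
n/ν for X = 0.8423/1 = 0.8423
Smallest n/ν is X → limiting reagent.
n(T) = (1/1) × 0.8423 = 0.8423 mol

0.842 mol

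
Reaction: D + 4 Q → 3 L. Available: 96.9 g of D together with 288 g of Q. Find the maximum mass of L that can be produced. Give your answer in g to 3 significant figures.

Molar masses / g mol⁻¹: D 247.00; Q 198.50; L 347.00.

378 g

n(D) = 96.90 / 247.00 = 0.3923 mol
n(Q) = 288.0 / 198.50 = 1.451 mol
n/ν for D = 0.3923/1 = 0.3923
n/ν for Q = 1.451/4 = 0.3628
Smallest n/ν is Q → limiting reagent.
n(L) = (3/4) × 1.451 = 1.088 mol
mass = 1.088 × 347.00 = 377.5 g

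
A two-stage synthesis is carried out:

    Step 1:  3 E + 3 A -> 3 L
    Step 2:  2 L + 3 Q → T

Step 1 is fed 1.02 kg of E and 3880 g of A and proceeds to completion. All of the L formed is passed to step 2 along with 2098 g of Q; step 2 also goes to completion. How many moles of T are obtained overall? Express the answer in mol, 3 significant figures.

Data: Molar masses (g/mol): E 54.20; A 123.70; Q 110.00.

6.36 mol

Step 1:
n(E) = 1.020×1000 / 54.20 = 18.82 mol
n(A) = 3880 / 123.70 = 31.37 mol
n/ν → E: 6.273, A: 10.46; E is limiting.
n(L) produced = (3/3) × 18.82 = 18.82 mol
Step 2:
n(L) available = 18.82 mol
n(Q) = 2098 / 110.00 = 19.07 mol
n/ν → L: 9.410, Q: 6.357; Q is limiting.
n(T) = (1/3) × 19.07 = 6.357 mol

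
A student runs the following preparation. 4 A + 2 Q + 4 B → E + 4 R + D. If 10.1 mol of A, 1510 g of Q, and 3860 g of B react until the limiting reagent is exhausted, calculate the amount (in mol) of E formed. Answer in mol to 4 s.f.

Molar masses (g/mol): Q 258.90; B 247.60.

n(A) = 10.10 mol
n(Q) = 1510 / 258.90 = 5.832 mol
n(B) = 3860 / 247.60 = 15.59 mol
n/ν for A = 10.10/4 = 2.525
n/ν for Q = 5.832/2 = 2.916
n/ν for B = 15.59/4 = 3.898
Smallest n/ν is A → limiting reagent.
n(E) = (1/4) × 10.10 = 2.525 mol

2.525 mol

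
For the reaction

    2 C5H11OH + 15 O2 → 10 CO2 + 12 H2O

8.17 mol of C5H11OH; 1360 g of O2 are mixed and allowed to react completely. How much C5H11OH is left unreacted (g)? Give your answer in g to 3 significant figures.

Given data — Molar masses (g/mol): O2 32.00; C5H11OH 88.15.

n(C5H11OH) = 8.170 mol
n(O2) = 1360 / 32.00 = 42.50 mol
n/ν for C5H11OH = 8.170/2 = 4.085
n/ν for O2 = 42.50/15 = 2.833
Smallest n/ν is O2 → limiting reagent.
C5H11OH consumed = (2/15) × 42.50 = 5.667 mol
C5H11OH remaining = 8.170 − 5.667 = 2.503 mol
mass = 2.503 × 88.15 = 220.6 g

221 g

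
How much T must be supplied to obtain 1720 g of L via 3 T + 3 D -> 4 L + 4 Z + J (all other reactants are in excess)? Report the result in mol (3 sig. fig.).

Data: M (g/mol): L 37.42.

34.5 mol

n(L) = 1720 / 37.42 = 45.96 mol
n(T) = (3/4) × 45.96 = 34.47 mol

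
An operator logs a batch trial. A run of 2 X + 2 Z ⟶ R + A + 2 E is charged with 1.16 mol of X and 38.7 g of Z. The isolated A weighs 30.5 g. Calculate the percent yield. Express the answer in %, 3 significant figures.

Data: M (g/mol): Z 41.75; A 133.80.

49.2 %

n(X) = 1.160 mol
n(Z) = 38.70 / 41.75 = 0.9269 mol
n/ν for X = 1.160/2 = 0.5800
n/ν for Z = 0.9269/2 = 0.4635
Smallest n/ν is Z → limiting reagent.
theoretical n(A) = (1/2) × 0.9269 = 0.4635 mol → 62.02 g
% yield = 30.5 / 62.02 × 100 = 49.18 %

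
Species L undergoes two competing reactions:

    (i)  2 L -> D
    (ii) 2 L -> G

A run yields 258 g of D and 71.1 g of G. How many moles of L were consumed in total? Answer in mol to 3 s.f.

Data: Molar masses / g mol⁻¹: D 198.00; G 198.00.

3.32 mol

n(D) = 258 / 198.00 = 1.303 mol
n(G) = 71.1 / 198.00 = 0.3591 mol
n(L) via (i) = (2/1)×1.303 = 2.606 mol
n(L) via (ii) = (2/1)×0.3591 = 0.7182 mol
total n(L) = 2.606 + 0.7182 = 3.324 mol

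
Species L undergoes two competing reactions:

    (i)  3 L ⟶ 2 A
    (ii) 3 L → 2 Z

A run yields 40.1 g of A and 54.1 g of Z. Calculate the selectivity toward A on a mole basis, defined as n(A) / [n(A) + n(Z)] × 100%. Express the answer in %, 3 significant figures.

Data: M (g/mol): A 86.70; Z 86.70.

n(A) = 40.1 / 86.70 = 0.4625 mol
n(Z) = 54.1 / 86.70 = 0.6240 mol
selectivity = 0.4625/(0.4625+0.6240) × 100 = 42.57 %

42.6 %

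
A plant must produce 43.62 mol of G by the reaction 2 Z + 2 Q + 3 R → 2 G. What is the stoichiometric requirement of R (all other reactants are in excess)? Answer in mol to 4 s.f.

65.43 mol

n(G) = 43.62 mol
n(R) = (3/2) × 43.62 = 65.43 mol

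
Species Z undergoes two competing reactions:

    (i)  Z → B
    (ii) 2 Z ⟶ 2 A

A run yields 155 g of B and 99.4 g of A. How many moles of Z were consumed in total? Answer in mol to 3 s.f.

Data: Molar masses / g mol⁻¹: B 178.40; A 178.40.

1.43 mol

n(B) = 155 / 178.40 = 0.8688 mol
n(A) = 99.4 / 178.40 = 0.5572 mol
n(Z) via (i) = (1/1)×0.8688 = 0.8688 mol
n(Z) via (ii) = (2/2)×0.5572 = 0.5572 mol
total n(Z) = 0.8688 + 0.5572 = 1.426 mol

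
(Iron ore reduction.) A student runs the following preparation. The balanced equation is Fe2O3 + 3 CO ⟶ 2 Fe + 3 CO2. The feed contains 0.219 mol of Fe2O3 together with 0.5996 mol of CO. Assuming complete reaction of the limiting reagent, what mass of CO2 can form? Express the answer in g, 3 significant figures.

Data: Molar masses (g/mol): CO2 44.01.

n(Fe2O3) = 0.2190 mol
n(CO) = 0.5996 mol
n/ν for Fe2O3 = 0.2190/1 = 0.2190
n/ν for CO = 0.5996/3 = 0.1999
Smallest n/ν is CO → limiting reagent.
n(CO2) = (3/3) × 0.5996 = 0.5996 mol
mass = 0.5996 × 44.01 = 26.39 g

26.4 g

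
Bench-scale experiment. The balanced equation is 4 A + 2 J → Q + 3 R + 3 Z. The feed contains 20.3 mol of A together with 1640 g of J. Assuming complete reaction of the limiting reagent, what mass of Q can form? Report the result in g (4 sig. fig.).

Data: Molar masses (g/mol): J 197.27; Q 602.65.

2505 g

n(A) = 20.30 mol
n(J) = 1640 / 197.27 = 8.313 mol
n/ν → A: 5.075, J: 4.157; J is limiting.
n(Q) = (1/2) × 8.313 = 4.157 mol
mass = 4.157 × 602.65 = 2505 g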